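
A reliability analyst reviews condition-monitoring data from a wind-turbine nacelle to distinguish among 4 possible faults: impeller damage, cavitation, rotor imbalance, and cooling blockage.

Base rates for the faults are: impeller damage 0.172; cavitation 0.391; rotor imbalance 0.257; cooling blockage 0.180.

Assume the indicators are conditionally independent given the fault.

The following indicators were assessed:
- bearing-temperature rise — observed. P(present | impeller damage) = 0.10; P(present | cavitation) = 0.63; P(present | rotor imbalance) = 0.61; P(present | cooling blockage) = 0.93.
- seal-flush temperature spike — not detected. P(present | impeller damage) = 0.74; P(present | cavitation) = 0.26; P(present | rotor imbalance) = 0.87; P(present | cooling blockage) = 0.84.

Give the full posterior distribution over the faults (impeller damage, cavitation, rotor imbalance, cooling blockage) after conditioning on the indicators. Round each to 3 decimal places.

0.019, 0.779, 0.087, 0.115

By Bayes' rule with conditional independence, the unnormalized weight for each hypothesis is prior × ∏ likelihoods (using 1 − P(present | H) for each absent indicator):
  impeller damage: 0.172 × 0.10 × (1 − 0.74) = 0.004472
  cavitation: 0.391 × 0.63 × (1 − 0.26) = 0.18228
  rotor imbalance: 0.257 × 0.61 × (1 − 0.87) = 0.02038
  cooling blockage: 0.180 × 0.93 × (1 − 0.84) = 0.026784
Marginal likelihood of the evidence = 0.23392.
P(impeller damage | evidence) = 0.004472 / 0.23392 ≈ 0.019
P(cavitation | evidence) = 0.18228 / 0.23392 ≈ 0.779
P(rotor imbalance | evidence) = 0.02038 / 0.23392 ≈ 0.087
P(cooling blockage | evidence) = 0.026784 / 0.23392 ≈ 0.115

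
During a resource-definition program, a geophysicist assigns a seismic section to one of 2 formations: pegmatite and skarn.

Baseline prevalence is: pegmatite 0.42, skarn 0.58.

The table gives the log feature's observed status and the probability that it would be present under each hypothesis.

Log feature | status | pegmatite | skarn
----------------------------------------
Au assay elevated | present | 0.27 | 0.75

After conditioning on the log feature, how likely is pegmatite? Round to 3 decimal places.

For each hypothesis, the unnormalized posterior weight is prior × likelihood:
  pegmatite: 0.42 × 0.27 = 0.1134
  skarn: 0.58 × 0.75 = 0.435
Normalizing constant Z = 0.1134 + 0.435 = 0.5484.
P(pegmatite | evidence) = 0.1134 / 0.5484 ≈ 0.207.

0.207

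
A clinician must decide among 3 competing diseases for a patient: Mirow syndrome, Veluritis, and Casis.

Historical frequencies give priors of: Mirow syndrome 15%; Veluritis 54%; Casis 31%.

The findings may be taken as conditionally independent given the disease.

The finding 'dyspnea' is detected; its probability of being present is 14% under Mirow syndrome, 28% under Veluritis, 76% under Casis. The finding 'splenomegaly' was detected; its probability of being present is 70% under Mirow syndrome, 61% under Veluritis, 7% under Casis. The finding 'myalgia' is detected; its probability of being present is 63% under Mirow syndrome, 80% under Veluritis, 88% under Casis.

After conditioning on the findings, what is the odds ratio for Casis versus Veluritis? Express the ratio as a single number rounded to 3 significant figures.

0.197

Unnormalized posterior weight (prior times the finding likelihoods) for each of the two hypotheses:
  Casis: 0.31 × 0.76 × 0.07 × 0.88 = 0.014513
  Veluritis: 0.54 × 0.28 × 0.61 × 0.80 = 0.073786
Odds(Casis : Veluritis) = 0.014513 / 0.073786 ≈ 0.197.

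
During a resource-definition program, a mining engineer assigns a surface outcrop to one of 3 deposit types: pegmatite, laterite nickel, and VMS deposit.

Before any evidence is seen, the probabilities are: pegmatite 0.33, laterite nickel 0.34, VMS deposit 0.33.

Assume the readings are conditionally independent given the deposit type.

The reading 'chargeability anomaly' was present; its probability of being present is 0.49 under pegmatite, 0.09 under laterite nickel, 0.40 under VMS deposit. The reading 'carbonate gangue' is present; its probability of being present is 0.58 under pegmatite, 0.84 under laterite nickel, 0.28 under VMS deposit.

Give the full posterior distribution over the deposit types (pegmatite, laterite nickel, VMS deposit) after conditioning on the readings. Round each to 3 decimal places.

By Bayes' rule with conditional independence, the unnormalized weight for each hypothesis is prior × ∏ likelihoods:
  pegmatite: 0.33 × 0.49 × 0.58 = 0.093786
  laterite nickel: 0.34 × 0.09 × 0.84 = 0.025704
  VMS deposit: 0.33 × 0.40 × 0.28 = 0.03696
Marginal likelihood of the evidence = 0.15645.
P(pegmatite | evidence) = 0.093786 / 0.15645 ≈ 0.599
P(laterite nickel | evidence) = 0.025704 / 0.15645 ≈ 0.164
P(VMS deposit | evidence) = 0.03696 / 0.15645 ≈ 0.236

0.599, 0.164, 0.236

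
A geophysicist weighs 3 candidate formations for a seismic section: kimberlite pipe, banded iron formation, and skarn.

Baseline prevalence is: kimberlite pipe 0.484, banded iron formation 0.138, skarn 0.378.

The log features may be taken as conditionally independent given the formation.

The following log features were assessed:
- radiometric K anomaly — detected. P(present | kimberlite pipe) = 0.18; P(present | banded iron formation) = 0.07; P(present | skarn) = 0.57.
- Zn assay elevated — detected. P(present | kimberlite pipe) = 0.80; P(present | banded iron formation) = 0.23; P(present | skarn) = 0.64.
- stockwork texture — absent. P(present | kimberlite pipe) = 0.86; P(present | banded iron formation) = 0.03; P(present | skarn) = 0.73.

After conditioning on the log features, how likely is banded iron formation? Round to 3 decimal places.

0.044

By Bayes' rule with conditional independence, the unnormalized weight for each hypothesis is prior × ∏ likelihoods (using 1 − P(present | H) for each absent log feature):
  kimberlite pipe: 0.484 × 0.18 × 0.80 × (1 − 0.86) = 0.0097574
  banded iron formation: 0.138 × 0.07 × 0.23 × (1 − 0.03) = 0.0021551
  skarn: 0.378 × 0.57 × 0.64 × (1 − 0.73) = 0.037231
Marginal likelihood of the evidence = 0.049144.
P(banded iron formation | evidence) = 0.0021551 / 0.049144 ≈ 0.044.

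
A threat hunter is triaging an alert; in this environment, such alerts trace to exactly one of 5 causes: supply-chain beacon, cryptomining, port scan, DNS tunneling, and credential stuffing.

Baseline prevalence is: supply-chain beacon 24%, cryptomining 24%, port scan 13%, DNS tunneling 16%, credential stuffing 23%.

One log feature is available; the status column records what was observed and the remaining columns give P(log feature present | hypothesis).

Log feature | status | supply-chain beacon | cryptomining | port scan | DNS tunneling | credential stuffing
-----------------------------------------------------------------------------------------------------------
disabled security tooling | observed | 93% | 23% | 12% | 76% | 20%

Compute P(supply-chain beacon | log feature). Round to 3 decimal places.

For each hypothesis, the unnormalized posterior weight is prior × likelihood:
  supply-chain beacon: 0.24 × 0.93 = 0.2232
  cryptomining: 0.24 × 0.23 = 0.0552
  port scan: 0.13 × 0.12 = 0.0156
  DNS tunneling: 0.16 × 0.76 = 0.1216
  credential stuffing: 0.23 × 0.20 = 0.046
Normalizing constant Z = 0.2232 + 0.0552 + 0.0156 + 0.1216 + 0.046 = 0.4616.
P(supply-chain beacon | evidence) = 0.2232 / 0.4616 ≈ 0.484.

0.484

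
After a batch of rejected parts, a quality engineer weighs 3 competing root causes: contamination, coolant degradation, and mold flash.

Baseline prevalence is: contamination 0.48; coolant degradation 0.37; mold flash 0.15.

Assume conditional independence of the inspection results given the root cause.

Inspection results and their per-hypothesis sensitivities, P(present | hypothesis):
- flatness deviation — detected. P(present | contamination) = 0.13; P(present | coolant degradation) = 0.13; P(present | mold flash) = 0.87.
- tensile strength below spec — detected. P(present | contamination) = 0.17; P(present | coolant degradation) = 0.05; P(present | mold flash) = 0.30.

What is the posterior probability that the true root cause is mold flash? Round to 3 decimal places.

Multiply each prior by the joint likelihood of the inspection result pattern:
  contamination: 0.48 × 0.13 × 0.17 = 0.010608
  coolant degradation: 0.37 × 0.13 × 0.05 = 0.002405
  mold flash: 0.15 × 0.87 × 0.30 = 0.03915
Marginal likelihood of the evidence = 0.052163.
P(mold flash | evidence) = 0.03915 / 0.052163 ≈ 0.751.

0.751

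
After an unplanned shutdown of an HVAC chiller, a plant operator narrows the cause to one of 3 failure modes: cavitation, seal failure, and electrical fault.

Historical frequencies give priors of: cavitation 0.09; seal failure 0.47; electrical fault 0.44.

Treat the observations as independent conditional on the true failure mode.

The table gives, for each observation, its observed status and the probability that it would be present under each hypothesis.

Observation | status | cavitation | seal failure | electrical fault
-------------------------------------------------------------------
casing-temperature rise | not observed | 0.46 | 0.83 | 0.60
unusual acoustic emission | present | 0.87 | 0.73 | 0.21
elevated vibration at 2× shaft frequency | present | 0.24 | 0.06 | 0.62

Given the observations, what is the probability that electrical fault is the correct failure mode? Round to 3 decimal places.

By Bayes' rule with conditional independence, the unnormalized weight for each hypothesis is prior × ∏ likelihoods (using 1 − P(present | H) for each absent observation):
  cavitation: 0.09 × (1 − 0.46) × 0.87 × 0.24 = 0.010148
  seal failure: 0.47 × (1 − 0.83) × 0.73 × 0.06 = 0.0034996
  electrical fault: 0.44 × (1 − 0.60) × 0.21 × 0.62 = 0.022915
Normalizing constant Z = 0.010148 + 0.0034996 + 0.022915 = 0.036562.
P(electrical fault | evidence) = 0.022915 / 0.036562 ≈ 0.627.

0.627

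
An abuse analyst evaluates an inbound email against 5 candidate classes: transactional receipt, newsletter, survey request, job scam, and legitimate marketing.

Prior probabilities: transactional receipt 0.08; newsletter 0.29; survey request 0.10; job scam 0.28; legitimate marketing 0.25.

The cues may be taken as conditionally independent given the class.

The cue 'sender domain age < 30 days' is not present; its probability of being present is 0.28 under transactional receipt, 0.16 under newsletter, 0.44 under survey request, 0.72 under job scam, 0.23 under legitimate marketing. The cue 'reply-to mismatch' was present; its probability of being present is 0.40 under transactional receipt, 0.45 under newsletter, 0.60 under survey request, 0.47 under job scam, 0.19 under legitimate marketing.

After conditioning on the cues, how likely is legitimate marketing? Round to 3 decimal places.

Multiply each prior by the joint likelihood of the cue pattern (using 1 − P(present | H) for each absent cue):
  transactional receipt: 0.08 × (1 − 0.28) × 0.40 = 0.02304
  newsletter: 0.29 × (1 − 0.16) × 0.45 = 0.10962
  survey request: 0.10 × (1 − 0.44) × 0.60 = 0.0336
  job scam: 0.28 × (1 − 0.72) × 0.47 = 0.036848
  legitimate marketing: 0.25 × (1 − 0.23) × 0.19 = 0.036575
Marginal likelihood of the evidence = 0.23968.
P(legitimate marketing | evidence) = 0.036575 / 0.23968 ≈ 0.153.

0.153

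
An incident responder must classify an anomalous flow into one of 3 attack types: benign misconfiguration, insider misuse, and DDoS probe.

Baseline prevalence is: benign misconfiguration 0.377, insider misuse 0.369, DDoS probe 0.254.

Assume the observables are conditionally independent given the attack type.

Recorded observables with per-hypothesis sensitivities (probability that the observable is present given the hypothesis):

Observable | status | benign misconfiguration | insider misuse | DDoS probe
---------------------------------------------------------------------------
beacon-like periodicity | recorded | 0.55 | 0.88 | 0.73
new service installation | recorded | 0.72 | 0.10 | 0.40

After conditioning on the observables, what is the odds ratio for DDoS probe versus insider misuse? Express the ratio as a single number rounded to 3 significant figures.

2.28

Unnormalized posterior weight (prior times the observable likelihoods) for each of the two hypotheses:
  DDoS probe: 0.254 × 0.73 × 0.40 = 0.074168
  insider misuse: 0.369 × 0.88 × 0.10 = 0.032472
Odds(DDoS probe : insider misuse) = 0.074168 / 0.032472 ≈ 2.28.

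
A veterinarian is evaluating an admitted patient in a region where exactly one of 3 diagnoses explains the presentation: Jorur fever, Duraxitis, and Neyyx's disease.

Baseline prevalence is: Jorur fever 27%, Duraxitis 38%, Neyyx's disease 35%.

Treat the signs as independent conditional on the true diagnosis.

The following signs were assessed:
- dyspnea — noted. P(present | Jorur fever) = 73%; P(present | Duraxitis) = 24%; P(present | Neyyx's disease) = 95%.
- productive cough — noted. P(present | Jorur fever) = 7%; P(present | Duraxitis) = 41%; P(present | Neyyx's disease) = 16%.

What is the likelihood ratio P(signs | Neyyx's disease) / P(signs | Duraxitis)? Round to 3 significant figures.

The Bayes factor is the ratio of the joint likelihoods of the sign pattern under the two hypotheses.
  Neyyx's disease: 0.95 × 0.16 = 0.152
  Duraxitis: 0.24 × 0.41 = 0.0984
Bayes factor = 0.152 / 0.0984 ≈ 1.54

1.54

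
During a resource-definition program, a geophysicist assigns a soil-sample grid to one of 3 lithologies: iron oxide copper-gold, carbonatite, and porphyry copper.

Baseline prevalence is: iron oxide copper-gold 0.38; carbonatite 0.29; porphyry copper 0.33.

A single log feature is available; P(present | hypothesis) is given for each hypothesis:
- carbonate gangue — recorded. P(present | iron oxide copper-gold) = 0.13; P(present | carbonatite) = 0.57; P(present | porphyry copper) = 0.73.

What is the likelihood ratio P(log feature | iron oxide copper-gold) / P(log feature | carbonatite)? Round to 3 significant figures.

Likelihood of this log feature under each hypothesis:
  iron oxide copper-gold: 0.13
  carbonatite: 0.57
Bayes factor = 0.13 / 0.57 ≈ 0.228

0.228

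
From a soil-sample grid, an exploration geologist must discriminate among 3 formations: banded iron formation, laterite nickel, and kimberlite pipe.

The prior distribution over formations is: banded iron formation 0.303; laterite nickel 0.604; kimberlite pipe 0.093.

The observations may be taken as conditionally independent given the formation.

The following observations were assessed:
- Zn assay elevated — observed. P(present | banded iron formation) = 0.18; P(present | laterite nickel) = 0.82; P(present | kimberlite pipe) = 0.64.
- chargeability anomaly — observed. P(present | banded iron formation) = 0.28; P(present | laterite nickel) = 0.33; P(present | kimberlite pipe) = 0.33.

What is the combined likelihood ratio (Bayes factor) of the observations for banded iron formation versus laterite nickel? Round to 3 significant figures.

Joint likelihood of the evidence pattern under each hypothesis:
  banded iron formation: 0.18 × 0.28 = 0.0504
  laterite nickel: 0.82 × 0.33 = 0.2706
Bayes factor = 0.0504 / 0.2706 ≈ 0.186

0.186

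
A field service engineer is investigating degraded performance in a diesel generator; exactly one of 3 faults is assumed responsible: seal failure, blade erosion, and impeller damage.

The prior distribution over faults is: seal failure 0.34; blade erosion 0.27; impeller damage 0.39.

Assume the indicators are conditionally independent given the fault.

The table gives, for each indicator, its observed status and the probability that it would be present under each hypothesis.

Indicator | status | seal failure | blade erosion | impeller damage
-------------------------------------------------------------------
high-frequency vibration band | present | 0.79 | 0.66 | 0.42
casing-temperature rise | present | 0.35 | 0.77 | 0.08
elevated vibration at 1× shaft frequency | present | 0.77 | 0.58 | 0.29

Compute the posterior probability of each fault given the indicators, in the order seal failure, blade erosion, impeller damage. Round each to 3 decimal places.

By Bayes' rule with conditional independence, the unnormalized weight for each hypothesis is prior × ∏ likelihoods:
  seal failure: 0.34 × 0.79 × 0.35 × 0.77 = 0.072388
  blade erosion: 0.27 × 0.66 × 0.77 × 0.58 = 0.079584
  impeller damage: 0.39 × 0.42 × 0.08 × 0.29 = 0.0038002
The unnormalized weights sum to 0.15577.
P(seal failure | evidence) = 0.072388 / 0.15577 ≈ 0.465
P(blade erosion | evidence) = 0.079584 / 0.15577 ≈ 0.511
P(impeller damage | evidence) = 0.0038002 / 0.15577 ≈ 0.024

0.465, 0.511, 0.024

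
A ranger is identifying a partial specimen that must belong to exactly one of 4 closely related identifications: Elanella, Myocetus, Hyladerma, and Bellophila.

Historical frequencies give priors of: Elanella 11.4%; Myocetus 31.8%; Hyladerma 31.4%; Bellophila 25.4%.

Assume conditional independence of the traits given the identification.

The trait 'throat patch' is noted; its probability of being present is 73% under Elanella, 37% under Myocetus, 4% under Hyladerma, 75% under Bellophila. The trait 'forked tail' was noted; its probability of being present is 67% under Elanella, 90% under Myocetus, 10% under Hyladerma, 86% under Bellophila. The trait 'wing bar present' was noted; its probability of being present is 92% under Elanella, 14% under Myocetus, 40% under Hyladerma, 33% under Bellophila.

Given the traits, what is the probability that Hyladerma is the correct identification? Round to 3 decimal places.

0.004

For each hypothesis, the unnormalized posterior weight is prior × product of the trait likelihoods:
  Elanella: 0.114 × 0.73 × 0.67 × 0.92 = 0.051297
  Myocetus: 0.318 × 0.37 × 0.90 × 0.14 = 0.014825
  Hyladerma: 0.314 × 0.04 × 0.10 × 0.40 = 0.0005024
  Bellophila: 0.254 × 0.75 × 0.86 × 0.33 = 0.054064
The unnormalized weights sum to 0.12069.
P(Hyladerma | evidence) = 0.0005024 / 0.12069 ≈ 0.004.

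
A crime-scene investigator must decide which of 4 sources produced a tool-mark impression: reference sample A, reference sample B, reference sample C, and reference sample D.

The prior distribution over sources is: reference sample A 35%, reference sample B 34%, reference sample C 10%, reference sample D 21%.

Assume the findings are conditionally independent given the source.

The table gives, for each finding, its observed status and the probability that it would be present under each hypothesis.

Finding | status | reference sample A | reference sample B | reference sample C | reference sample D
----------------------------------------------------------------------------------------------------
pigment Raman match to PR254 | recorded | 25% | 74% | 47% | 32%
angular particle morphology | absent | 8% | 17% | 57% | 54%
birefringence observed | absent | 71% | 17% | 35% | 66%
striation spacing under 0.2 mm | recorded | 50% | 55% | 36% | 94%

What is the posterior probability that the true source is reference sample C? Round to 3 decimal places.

Multiply each prior by the joint likelihood of the evidence pattern (using 1 − P(present | H) for each absent finding):
  reference sample A: 0.35 × 0.25 × (1 − 0.08) × (1 − 0.71) × 0.50 = 0.011673
  reference sample B: 0.34 × 0.74 × (1 − 0.17) × (1 − 0.17) × 0.55 = 0.09533
  reference sample C: 0.10 × 0.47 × (1 − 0.57) × (1 − 0.35) × 0.36 = 0.0047291
  reference sample D: 0.21 × 0.32 × (1 − 0.54) × (1 − 0.66) × 0.94 = 0.0098795
Normalizing constant Z = 0.011673 + 0.09533 + 0.0047291 + 0.0098795 = 0.12161.
P(reference sample C | evidence) = 0.0047291 / 0.12161 ≈ 0.039.

0.039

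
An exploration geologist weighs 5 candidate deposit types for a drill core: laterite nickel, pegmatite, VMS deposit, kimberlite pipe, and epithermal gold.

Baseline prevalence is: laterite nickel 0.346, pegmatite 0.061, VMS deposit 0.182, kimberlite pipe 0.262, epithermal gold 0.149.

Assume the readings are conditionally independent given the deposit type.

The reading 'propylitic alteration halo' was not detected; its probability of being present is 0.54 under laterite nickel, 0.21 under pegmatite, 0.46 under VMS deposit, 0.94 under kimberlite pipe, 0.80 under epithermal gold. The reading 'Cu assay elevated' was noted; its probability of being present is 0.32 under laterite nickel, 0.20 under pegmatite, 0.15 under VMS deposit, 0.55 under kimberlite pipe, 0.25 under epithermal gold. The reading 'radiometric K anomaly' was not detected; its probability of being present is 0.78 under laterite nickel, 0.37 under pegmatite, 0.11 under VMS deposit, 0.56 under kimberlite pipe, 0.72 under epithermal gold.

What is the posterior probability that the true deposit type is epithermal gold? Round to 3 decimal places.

0.057

For each hypothesis, the unnormalized posterior weight is prior × product of the reading likelihoods (using 1 − P(present | H) for each absent reading):
  laterite nickel: 0.346 × (1 − 0.54) × 0.32 × (1 − 0.78) = 0.011205
  pegmatite: 0.061 × (1 − 0.21) × 0.20 × (1 − 0.37) = 0.0060719
  VMS deposit: 0.182 × (1 − 0.46) × 0.15 × (1 − 0.11) = 0.01312
  kimberlite pipe: 0.262 × (1 − 0.94) × 0.55 × (1 − 0.56) = 0.0038042
  epithermal gold: 0.149 × (1 − 0.80) × 0.25 × (1 − 0.72) = 0.002086
Normalizing constant Z = 0.011205 + 0.0060719 + 0.01312 + 0.0038042 + 0.002086 = 0.036287.
P(epithermal gold | evidence) = 0.002086 / 0.036287 ≈ 0.057.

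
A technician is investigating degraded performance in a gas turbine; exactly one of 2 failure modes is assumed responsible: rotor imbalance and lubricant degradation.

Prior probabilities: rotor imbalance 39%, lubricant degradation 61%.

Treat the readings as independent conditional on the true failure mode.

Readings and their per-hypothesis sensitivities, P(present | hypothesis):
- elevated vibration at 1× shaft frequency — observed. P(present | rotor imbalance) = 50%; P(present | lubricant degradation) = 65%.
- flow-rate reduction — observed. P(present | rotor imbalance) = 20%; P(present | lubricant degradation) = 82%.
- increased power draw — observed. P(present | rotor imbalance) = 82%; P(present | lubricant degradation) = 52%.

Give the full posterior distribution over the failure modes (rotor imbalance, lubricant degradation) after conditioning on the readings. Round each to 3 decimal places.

By Bayes' rule with conditional independence, the unnormalized weight for each hypothesis is prior × ∏ likelihoods:
  rotor imbalance: 0.39 × 0.50 × 0.20 × 0.82 = 0.03198
  lubricant degradation: 0.61 × 0.65 × 0.82 × 0.52 = 0.16907
The unnormalized weights sum to 0.20105.
P(rotor imbalance | evidence) = 0.03198 / 0.20105 ≈ 0.159
P(lubricant degradation | evidence) = 0.16907 / 0.20105 ≈ 0.841

0.159, 0.841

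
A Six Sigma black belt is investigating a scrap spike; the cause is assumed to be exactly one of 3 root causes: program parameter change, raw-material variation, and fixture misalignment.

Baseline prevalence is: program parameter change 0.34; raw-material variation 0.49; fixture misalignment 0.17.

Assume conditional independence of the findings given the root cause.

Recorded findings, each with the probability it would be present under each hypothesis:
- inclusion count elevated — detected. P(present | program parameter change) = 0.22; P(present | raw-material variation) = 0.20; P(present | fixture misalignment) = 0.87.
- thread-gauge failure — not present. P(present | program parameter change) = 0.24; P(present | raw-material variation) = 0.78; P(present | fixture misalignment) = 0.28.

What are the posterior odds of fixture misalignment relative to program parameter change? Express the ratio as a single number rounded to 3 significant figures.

1.87

Posterior odds equal prior odds times the likelihood ratio; only the two competing hypotheses matter (using 1 − P(present | H) for each absent finding).
  fixture misalignment: 0.17 × 0.87 × (1 − 0.28) = 0.10649
  program parameter change: 0.34 × 0.22 × (1 − 0.24) = 0.056848
Odds(fixture misalignment : program parameter change) = 0.10649 / 0.056848 ≈ 1.87.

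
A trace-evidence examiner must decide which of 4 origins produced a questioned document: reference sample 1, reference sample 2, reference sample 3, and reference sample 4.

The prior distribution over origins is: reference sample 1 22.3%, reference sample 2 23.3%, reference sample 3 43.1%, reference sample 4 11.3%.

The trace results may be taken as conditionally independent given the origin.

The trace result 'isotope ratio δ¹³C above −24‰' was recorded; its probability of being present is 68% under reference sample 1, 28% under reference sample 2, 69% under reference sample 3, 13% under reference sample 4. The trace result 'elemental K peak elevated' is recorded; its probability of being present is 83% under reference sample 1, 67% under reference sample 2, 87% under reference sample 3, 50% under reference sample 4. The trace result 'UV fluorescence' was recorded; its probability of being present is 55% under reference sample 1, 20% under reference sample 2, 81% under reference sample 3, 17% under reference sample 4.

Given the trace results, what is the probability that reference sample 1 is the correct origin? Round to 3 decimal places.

0.240

By Bayes' rule with conditional independence, the unnormalized weight for each hypothesis is prior × ∏ likelihoods:
  reference sample 1: 0.223 × 0.68 × 0.83 × 0.55 = 0.069224
  reference sample 2: 0.233 × 0.28 × 0.67 × 0.20 = 0.0087422
  reference sample 3: 0.431 × 0.69 × 0.87 × 0.81 = 0.20957
  reference sample 4: 0.113 × 0.13 × 0.50 × 0.17 = 0.0012487
Marginal likelihood of the evidence = 0.28879.
P(reference sample 1 | evidence) = 0.069224 / 0.28879 ≈ 0.240.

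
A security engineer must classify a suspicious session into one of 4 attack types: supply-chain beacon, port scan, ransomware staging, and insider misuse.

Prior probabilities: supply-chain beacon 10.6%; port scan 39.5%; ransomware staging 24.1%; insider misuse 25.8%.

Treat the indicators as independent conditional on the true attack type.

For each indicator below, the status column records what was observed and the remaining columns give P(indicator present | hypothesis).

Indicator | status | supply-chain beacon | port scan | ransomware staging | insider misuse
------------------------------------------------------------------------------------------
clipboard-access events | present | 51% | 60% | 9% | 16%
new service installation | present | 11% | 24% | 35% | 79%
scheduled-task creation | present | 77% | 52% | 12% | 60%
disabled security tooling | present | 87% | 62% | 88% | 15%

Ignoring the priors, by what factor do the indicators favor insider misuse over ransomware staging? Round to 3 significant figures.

Joint likelihood of the indicator pattern under each hypothesis:
  insider misuse: 0.16 × 0.79 × 0.60 × 0.15 = 0.011376
  ransomware staging: 0.09 × 0.35 × 0.12 × 0.88 = 0.0033264
Bayes factor = 0.011376 / 0.0033264 ≈ 3.42

3.42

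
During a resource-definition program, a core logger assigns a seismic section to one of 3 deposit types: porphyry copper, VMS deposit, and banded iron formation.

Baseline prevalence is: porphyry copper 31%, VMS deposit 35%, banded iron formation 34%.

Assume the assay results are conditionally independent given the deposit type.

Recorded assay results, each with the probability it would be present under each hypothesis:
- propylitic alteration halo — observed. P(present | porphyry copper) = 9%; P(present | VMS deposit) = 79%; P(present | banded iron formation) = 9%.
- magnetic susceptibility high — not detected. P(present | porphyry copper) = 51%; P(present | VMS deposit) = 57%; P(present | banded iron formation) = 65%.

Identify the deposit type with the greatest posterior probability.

By Bayes' rule with conditional independence, the unnormalized weight for each hypothesis is prior × ∏ likelihoods (using 1 − P(present | H) for each absent assay result):
  porphyry copper: 0.31 × 0.09 × (1 − 0.51) = 0.013671
  VMS deposit: 0.35 × 0.79 × (1 − 0.57) = 0.1189
  banded iron formation: 0.34 × 0.09 × (1 − 0.65) = 0.01071
Marginal likelihood of the evidence = 0.14328.
P(porphyry copper | evidence) ≈ 0.013671 / 0.14328 ≈ 0.095
P(VMS deposit | evidence) ≈ 0.1189 / 0.14328 ≈ 0.830
P(banded iron formation | evidence) ≈ 0.01071 / 0.14328 ≈ 0.075
The largest is 0.830, so VMS deposit is most probable.

VMS deposit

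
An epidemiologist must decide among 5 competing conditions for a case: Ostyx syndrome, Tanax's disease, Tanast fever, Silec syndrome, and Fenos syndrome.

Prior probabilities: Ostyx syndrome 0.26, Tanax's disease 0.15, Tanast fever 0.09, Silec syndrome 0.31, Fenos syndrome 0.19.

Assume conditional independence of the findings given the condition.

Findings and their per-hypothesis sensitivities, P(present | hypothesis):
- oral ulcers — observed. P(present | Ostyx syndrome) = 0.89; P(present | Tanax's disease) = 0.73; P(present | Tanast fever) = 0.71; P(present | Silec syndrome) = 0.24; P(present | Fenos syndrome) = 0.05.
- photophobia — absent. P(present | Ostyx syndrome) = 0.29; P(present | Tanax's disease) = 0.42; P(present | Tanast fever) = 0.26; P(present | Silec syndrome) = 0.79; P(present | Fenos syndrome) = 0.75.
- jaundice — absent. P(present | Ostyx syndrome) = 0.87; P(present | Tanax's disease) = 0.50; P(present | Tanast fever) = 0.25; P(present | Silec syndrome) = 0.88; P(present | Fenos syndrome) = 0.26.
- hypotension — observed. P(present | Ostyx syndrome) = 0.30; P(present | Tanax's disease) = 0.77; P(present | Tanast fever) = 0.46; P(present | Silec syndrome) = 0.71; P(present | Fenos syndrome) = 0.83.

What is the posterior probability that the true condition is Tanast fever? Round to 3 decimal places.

By Bayes' rule with conditional independence, the unnormalized weight for each hypothesis is prior × ∏ likelihoods (using 1 − P(present | H) for each absent finding):
  Ostyx syndrome: 0.26 × 0.89 × (1 − 0.29) × (1 − 0.87) × 0.30 = 0.0064075
  Tanax's disease: 0.15 × 0.73 × (1 − 0.42) × (1 − 0.50) × 0.77 = 0.024451
  Tanast fever: 0.09 × 0.71 × (1 − 0.26) × (1 − 0.25) × 0.46 = 0.016314
  Silec syndrome: 0.31 × 0.24 × (1 − 0.79) × (1 − 0.88) × 0.71 = 0.0013312
  Fenos syndrome: 0.19 × 0.05 × (1 − 0.75) × (1 − 0.26) × 0.83 = 0.0014587
The unnormalized weights sum to 0.049962.
P(Tanast fever | evidence) = 0.016314 / 0.049962 ≈ 0.327.

0.327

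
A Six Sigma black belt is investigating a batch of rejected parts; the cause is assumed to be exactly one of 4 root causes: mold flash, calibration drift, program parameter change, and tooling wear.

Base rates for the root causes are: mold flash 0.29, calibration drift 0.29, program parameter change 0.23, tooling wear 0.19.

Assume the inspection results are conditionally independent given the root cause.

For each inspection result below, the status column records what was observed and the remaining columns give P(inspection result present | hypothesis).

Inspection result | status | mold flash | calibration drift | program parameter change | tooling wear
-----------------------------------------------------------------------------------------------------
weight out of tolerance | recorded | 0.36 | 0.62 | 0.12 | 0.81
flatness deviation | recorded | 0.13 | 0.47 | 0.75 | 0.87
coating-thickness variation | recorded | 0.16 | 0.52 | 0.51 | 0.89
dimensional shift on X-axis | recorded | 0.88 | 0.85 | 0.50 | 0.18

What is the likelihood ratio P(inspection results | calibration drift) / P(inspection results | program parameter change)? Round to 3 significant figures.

Joint likelihood of the inspection result pattern under each hypothesis:
  calibration drift: 0.62 × 0.47 × 0.52 × 0.85 = 0.1288
  program parameter change: 0.12 × 0.75 × 0.51 × 0.50 = 0.02295
Bayes factor = 0.1288 / 0.02295 ≈ 5.61

5.61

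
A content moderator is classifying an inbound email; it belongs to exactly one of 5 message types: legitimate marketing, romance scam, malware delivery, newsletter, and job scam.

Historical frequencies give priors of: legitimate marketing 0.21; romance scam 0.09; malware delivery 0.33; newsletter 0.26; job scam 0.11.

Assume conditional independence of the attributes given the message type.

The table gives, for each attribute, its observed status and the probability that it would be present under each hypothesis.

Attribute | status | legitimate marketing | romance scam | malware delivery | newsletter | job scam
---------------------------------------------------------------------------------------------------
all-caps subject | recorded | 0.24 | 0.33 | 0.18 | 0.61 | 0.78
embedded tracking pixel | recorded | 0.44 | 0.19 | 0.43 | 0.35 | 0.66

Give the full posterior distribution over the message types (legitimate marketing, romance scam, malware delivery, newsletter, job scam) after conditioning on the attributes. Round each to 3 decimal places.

For each hypothesis, the unnormalized posterior weight is prior × product of the attribute likelihoods:
  legitimate marketing: 0.21 × 0.24 × 0.44 = 0.022176
  romance scam: 0.09 × 0.33 × 0.19 = 0.005643
  malware delivery: 0.33 × 0.18 × 0.43 = 0.025542
  newsletter: 0.26 × 0.61 × 0.35 = 0.05551
  job scam: 0.11 × 0.78 × 0.66 = 0.056628
Marginal likelihood of the evidence = 0.1655.
P(legitimate marketing | evidence) = 0.022176 / 0.1655 ≈ 0.134
P(romance scam | evidence) = 0.005643 / 0.1655 ≈ 0.034
P(malware delivery | evidence) = 0.025542 / 0.1655 ≈ 0.154
P(newsletter | evidence) = 0.05551 / 0.1655 ≈ 0.335
P(job scam | evidence) = 0.056628 / 0.1655 ≈ 0.342

0.134, 0.034, 0.154, 0.335, 0.342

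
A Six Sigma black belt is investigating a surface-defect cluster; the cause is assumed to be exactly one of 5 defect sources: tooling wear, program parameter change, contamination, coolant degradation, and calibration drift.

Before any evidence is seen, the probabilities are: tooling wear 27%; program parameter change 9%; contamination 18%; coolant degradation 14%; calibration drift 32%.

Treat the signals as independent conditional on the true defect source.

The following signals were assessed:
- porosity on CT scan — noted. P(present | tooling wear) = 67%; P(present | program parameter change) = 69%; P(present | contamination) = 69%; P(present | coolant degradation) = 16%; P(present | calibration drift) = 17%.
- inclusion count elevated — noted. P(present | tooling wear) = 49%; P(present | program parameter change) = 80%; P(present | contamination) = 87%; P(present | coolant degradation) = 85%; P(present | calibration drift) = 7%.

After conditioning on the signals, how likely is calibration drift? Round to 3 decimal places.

For each hypothesis, the unnormalized posterior weight is prior × product of the signal likelihoods:
  tooling wear: 0.27 × 0.67 × 0.49 = 0.088641
  program parameter change: 0.09 × 0.69 × 0.80 = 0.04968
  contamination: 0.18 × 0.69 × 0.87 = 0.10805
  coolant degradation: 0.14 × 0.16 × 0.85 = 0.01904
  calibration drift: 0.32 × 0.17 × 0.07 = 0.003808
Marginal likelihood of the evidence = 0.26922.
P(calibration drift | evidence) = 0.003808 / 0.26922 ≈ 0.014.

0.014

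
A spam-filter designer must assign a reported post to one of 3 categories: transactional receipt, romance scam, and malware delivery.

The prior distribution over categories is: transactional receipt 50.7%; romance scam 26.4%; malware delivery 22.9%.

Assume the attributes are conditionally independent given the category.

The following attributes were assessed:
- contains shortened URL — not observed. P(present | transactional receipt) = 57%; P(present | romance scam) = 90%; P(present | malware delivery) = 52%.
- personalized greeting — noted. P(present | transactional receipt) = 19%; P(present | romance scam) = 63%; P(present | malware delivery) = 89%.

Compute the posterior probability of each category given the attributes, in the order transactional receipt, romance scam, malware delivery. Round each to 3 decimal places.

0.266, 0.107, 0.628

Multiply each prior by the joint likelihood of the attribute pattern (using 1 − P(present | H) for each absent attribute):
  transactional receipt: 0.507 × (1 − 0.57) × 0.19 = 0.041422
  romance scam: 0.264 × (1 − 0.90) × 0.63 = 0.016632
  malware delivery: 0.229 × (1 − 0.52) × 0.89 = 0.097829
Normalizing constant Z = 0.041422 + 0.016632 + 0.097829 = 0.15588.
P(transactional receipt | evidence) = 0.041422 / 0.15588 ≈ 0.266
P(romance scam | evidence) = 0.016632 / 0.15588 ≈ 0.107
P(malware delivery | evidence) = 0.097829 / 0.15588 ≈ 0.628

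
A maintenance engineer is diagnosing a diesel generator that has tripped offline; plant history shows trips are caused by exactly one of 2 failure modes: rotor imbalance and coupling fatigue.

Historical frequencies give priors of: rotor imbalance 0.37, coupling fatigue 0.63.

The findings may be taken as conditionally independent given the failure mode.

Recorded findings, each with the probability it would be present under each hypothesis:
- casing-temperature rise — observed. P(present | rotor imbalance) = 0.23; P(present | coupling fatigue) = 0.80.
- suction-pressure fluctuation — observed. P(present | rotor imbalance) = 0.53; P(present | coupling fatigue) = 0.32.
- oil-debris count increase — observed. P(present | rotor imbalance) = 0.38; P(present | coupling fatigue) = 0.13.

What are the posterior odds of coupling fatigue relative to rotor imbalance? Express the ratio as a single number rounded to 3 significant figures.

1.22

Unnormalized posterior weight (prior times the finding likelihoods) for each of the two hypotheses:
  coupling fatigue: 0.63 × 0.80 × 0.32 × 0.13 = 0.020966
  rotor imbalance: 0.37 × 0.23 × 0.53 × 0.38 = 0.017139
Posterior odds = 0.020966 / 0.017139 ≈ 1.22.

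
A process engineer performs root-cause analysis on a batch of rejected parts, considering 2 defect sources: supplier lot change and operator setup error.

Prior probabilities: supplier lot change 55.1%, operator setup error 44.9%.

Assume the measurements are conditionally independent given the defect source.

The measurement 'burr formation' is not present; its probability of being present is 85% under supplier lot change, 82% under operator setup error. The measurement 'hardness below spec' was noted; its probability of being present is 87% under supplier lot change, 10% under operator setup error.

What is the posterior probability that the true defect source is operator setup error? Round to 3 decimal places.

For each hypothesis, the unnormalized posterior weight is prior × product of the measurement likelihoods (using 1 − P(present | H) for each absent measurement):
  supplier lot change: 0.551 × (1 − 0.85) × 0.87 = 0.071906
  operator setup error: 0.449 × (1 − 0.82) × 0.10 = 0.008082
Normalizing constant Z = 0.071906 + 0.008082 = 0.079988.
P(operator setup error | evidence) = 0.008082 / 0.079988 ≈ 0.101.

0.101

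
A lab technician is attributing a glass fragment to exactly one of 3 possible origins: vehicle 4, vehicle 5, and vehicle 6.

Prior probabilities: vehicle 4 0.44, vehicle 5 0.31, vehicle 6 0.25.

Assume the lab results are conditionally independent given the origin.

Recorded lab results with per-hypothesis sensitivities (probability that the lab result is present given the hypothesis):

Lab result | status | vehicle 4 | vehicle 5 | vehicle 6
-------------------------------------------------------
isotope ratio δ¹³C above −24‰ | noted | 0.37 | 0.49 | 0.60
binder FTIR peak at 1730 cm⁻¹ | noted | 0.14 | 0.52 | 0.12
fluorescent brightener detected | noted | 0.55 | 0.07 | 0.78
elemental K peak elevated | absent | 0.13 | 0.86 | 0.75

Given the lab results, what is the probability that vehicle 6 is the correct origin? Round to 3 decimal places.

0.231

For each hypothesis, the unnormalized posterior weight is prior × product of the lab result likelihoods (using 1 − P(present | H) for each absent lab result):
  vehicle 4: 0.44 × 0.37 × 0.14 × 0.55 × (1 − 0.13) = 0.010906
  vehicle 5: 0.31 × 0.49 × 0.52 × 0.07 × (1 − 0.86) = 0.00077408
  vehicle 6: 0.25 × 0.60 × 0.12 × 0.78 × (1 − 0.75) = 0.00351
Marginal likelihood of the evidence = 0.01519.
P(vehicle 6 | evidence) = 0.00351 / 0.01519 ≈ 0.231.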